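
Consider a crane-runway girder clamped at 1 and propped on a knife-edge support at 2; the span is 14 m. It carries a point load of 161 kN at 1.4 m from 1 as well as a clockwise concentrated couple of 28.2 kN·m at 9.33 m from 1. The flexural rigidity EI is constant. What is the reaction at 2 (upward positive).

R_2 = 5.02 kN

Choose R_2 as the redundant. The primary structure is the cantilever fixed at 1.
Free-end deflection of the primary structure under the applied loading (downward +):
  point load 161 at a = 1.4: Pa²(3L − a)/(6EI) = 2135/EI
  clockwise couple 28.2 at a = 9.33: M₀a(2L − a)/(2EI) = 2456/EI
  δ_0 = 4591/EI
Tip deflection under a unit load at 2: L³/(3EI) = 914.7/EI.
The prop prevents deflection at 2: R_2 = δ_0/δ_{22} = 4591/914.7 = 5.02 kN.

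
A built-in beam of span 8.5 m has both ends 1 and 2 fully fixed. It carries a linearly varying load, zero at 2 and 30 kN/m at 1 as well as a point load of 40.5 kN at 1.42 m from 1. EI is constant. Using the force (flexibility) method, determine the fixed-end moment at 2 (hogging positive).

M_2 = 80.25 kN·m

Release both end moments; the primary structure is a simply-supported span 12 with redundants M_1 and M_2.
Simple-span end rotations at 1 and 2 under the given loads:
  at 1: triangular load, peak 30: w₀L³/(45EI) = 409.4/EI
  at 2: triangular load, peak 30: 7w₀L³/(360EI) = 358.2/EI
  at 1: point load 40.5 at a = 1.42: Pab(L + b)/(6LEI) = 124.4/EI
  at 2: point load 40.5 at a = 1.42: Pab(L + a)/(6LEI) = 79.2/EI
  θ_10 = 533.8/EI,  θ_20 = 437.4/EI
Flexibility coefficients: a unit moment at one end gives L/(3EI) there and L/(6EI) at the far end, so f₁₁ = f₂₂ = 2.833/EI and f₁₂ = f₂₁ = 1.417/EI.
Compatibility — zero rotation at each built-in end:
  2.833 M_1 + 1.417 M_2 = 533.8
  1.417 M_1 + 2.833 M_2 = 437.4
Solving the pair gives M_1 = 148.3 kN·m and M_2 = 80.25 kN·m (hogging).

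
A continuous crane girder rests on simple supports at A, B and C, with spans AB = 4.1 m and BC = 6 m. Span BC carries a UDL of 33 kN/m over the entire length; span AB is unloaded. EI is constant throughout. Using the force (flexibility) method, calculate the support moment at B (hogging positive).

M_B = 88.22 kN·m

Take M_B as the redundant. Released structure: two simple spans AB and BC with a hinge at B.
End slopes at the hinge B, treating each span as simply supported:
  span BC: UDL 33: wL³/(24EI) = 297/EI
  relative rotation θ_0 = (0 + 297)/EI = 297/EI
A unit hogging moment at B produces rotation L₁/(3EI) + L₂/(3EI) = 3.367/EI.
Compatibility: M_B·(L₁+L₂)/(3EI) = θ_0, giving M_B = 88.22 kN·m (hogging).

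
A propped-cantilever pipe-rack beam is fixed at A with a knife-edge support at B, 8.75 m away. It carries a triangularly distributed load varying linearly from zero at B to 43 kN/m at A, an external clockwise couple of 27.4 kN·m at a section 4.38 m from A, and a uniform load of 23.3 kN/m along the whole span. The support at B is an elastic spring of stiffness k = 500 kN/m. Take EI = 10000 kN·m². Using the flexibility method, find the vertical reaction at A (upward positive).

Release the roller at B. Primary structure: cantilever fixed at A.
Free-end deflection of the primary structure under the applied loading (downward +):
  triangular load, peak 43 at the fixed end: w₀L⁴/(30EI) = 8402/EI
  clockwise couple 27.4 at a = 4.38: M₀a(2L − a)/(2EI) = 787.3/EI
  UDL 23.3: wL⁴/(8EI) = 17073/EI
  δ_0 = 26262/EI
Flexibility coefficient — unit upward force at B: δ_{BB} = L³/(3EI) = 223.3/EI.
With EI = 10000 kN·m²: δ_0 = 2.6262 m and δ_{BB} = 0.022331 m/kN.
Compatibility — the spring shortens by R_B/k under the reaction it provides: δ_0 − R_B·δ_{BB} = R_B/k. With 1/k = 0.002 m/kN, R_B = δ_0 / (δ_{BB} + 1/k) = 2.6262 / (0.022331 + 0.002) = 107.9 kN.
Vertical equilibrium: R_A = ΣP − R_B = 392 − 107.9 = 284.1 kN.

R_A = 284.1 kN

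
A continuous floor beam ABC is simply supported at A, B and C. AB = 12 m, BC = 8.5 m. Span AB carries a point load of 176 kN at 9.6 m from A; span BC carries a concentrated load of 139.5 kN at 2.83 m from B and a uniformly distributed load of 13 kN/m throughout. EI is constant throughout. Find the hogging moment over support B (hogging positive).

Insert a hinge at B; M_B is the redundant, and each span becomes simply supported.
End slopes at the hinge B, treating each span as simply supported:
  span AB: point load 176 at a = 9.6: Pab(L + a)/(6LEI) = 1217/EI
  span BC: point load 139.5 at a = 2.83: Pab(L + b)/(6LEI) = 621.9/EI
  span BC: UDL 13: wL³/(24EI) = 332.7/EI
  relative rotation θ_0 = (1217 + 954.6)/EI = 2171/EI
A unit hogging moment at B produces rotation L₁/(3EI) + L₂/(3EI) = 6.833/EI.
Slope continuity at B: θ_0 = M_B·6.833/EI, so M_B = 2171/6.833 = 317.7 kN·m (hogging).

M_B = 317.7 kN·m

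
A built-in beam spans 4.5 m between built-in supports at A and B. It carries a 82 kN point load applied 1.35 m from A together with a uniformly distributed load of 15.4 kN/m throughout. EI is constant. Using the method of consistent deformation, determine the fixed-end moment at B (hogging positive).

M_B = 49.23 kN·m

Take the two fixed-end moments M_A, M_B as redundants; the released structure is the simple span AB.
Simple-span end rotations at A and B under the given loads:
  at A: point load 82 at a = 1.35: Pab(L + b)/(6LEI) = 98.8/EI
  at B: point load 82 at a = 1.35: Pab(L + a)/(6LEI) = 75.55/EI
  at A: UDL 15.4: wL³/(24EI) = 58.47/EI
  at B: UDL 15.4: wL³/(24EI) = 58.47/EI
  θ_A0 = 157.3/EI,  θ_B0 = 134/EI
Flexibility coefficients: a unit moment at one end gives L/(3EI) there and L/(6EI) at the far end, so f₁₁ = f₂₂ = 1.5/EI and f₁₂ = f₂₁ = 0.75/EI.
Compatibility — zero rotation at each built-in end:
  1.5 M_A + 0.75 M_B = 157.3
  0.75 M_A + 1.5 M_B = 134
Solving the pair gives M_A = 80.23 kN·m and M_B = 49.23 kN·m (hogging).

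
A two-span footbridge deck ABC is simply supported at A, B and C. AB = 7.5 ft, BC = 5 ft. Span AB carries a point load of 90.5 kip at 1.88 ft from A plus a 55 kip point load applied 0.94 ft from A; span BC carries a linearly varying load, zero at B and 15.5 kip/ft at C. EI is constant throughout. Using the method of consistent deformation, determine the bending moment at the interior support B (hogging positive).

Release continuity at B by inserting a hinge; the redundant is the internal moment M_B. The primary structure is two simply-supported spans AB and BC.
End slopes at the hinge B, treating each span as simply supported:
  span AB: point load 90.5 at a = 1.88: Pab(L + a)/(6LEI) = 199.3/EI
  span AB: point load 55 at a = 0.94: Pab(L + a)/(6LEI) = 63.61/EI
  span BC: triangular load, peak 15.5: 7w₀L³/(360EI) = 37.67/EI
  relative rotation θ_0 = (262.9 + 37.67)/EI = 300.6/EI
A unit hogging moment at B produces rotation L₁/(3EI) + L₂/(3EI) = 4.167/EI.
Slope continuity at B: θ_0 = M_B·4.167/EI, so M_B = 300.6/4.167 = 72.14 kip·ft (hogging).

M_B = 72.14 kip·ft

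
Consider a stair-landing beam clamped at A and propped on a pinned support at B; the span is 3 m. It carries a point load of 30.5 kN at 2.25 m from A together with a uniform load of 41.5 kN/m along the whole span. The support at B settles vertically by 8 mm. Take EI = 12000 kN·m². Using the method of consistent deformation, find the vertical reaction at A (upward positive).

Remove the prop at B; the released (primary) structure is a cantilever built in at A.
Deflection at B on the released cantilever, summing each load's contribution:
  point load 30.5 at a = 2.25: Pa²(3L − a)/(6EI) = 173.7/EI
  UDL 41.5: wL⁴/(8EI) = 420.2/EI
  δ_0 = 593.9/EI
Flexibility coefficient — unit upward force at B: δ_{BB} = L³/(3EI) = 9/EI.
With EI = 12000 kN·m²: δ_0 = 0.049491 m and δ_{BB} = 0.00075 m/kN.
Compatibility — the beam at B must follow the support down by 0.008 m: δ_0 − R_B·δ_{BB} = 0.008, so R_B = (0.049491 − 0.008)/0.00075 = 55.32 kN.
Vertical equilibrium: R_A = ΣP − R_B = 155 − 55.32 = 99.68 kN.

R_A = 99.68 kN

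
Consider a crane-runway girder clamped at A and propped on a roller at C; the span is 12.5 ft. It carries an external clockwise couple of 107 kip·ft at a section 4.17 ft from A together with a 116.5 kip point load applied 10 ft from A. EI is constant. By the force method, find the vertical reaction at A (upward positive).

R_A = 27.35 kip

Choose R_C as the redundant. The primary structure is the cantilever fixed at A.
Primary-structure tip deflection at C by superposition:
  clockwise couple 107 at a = 4.17: M₀a(2L − a)/(2EI) = 4647/EI
  point load 116.5 at a = 10: Pa²(3L − a)/(6EI) = 53396/EI
  δ_0 = 58043/EI
Tip deflection under a unit load at C: L³/(3EI) = 651/EI.
Compatibility at C: δ_0 − R_C·δ_{CC} = 0, so R_C = 58043/651 = 89.15 kip.
Vertical equilibrium: R_A = ΣP − R_C = 116.5 − 89.15 = 27.35 kip.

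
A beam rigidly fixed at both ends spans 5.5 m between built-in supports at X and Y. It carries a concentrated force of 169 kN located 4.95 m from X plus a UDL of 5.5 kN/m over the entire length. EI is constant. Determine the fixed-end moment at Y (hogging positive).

Take the two fixed-end moments M_X, M_Y as redundants; the released structure is the simple span XY.
Simple-span end rotations at X and Y under the given loads:
  at X: point load 169 at a = 4.95: Pab(L + b)/(6LEI) = 84.35/EI
  at Y: point load 169 at a = 4.95: Pab(L + a)/(6LEI) = 145.7/EI
  at X: UDL 5.5: wL³/(24EI) = 38.13/EI
  at Y: UDL 5.5: wL³/(24EI) = 38.13/EI
  θ_X0 = 122.5/EI,  θ_Y0 = 183.8/EI
Flexibility coefficients: a unit moment at one end gives L/(3EI) there and L/(6EI) at the far end, so f₁₁ = f₂₂ = 1.833/EI and f₁₂ = f₂₁ = 0.9167/EI.
Compatibility — zero rotation at each built-in end:
  1.833 M_X + 0.9167 M_Y = 122.5
  0.9167 M_X + 1.833 M_Y = 183.8
Solving the pair gives M_X = 22.23 kN·m and M_Y = 89.15 kN·m (hogging).

M_Y = 89.15 kN·m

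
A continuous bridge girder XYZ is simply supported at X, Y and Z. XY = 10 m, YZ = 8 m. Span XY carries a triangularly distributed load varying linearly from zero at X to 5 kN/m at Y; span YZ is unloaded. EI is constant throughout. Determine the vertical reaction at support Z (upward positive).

Release continuity at Y by inserting a hinge; the redundant is the internal moment M_Y. The primary structure is two simply-supported spans XY and YZ.
End slopes at the hinge Y, treating each span as simply supported:
  span XY: triangular load, peak 5: w₀L³/(45EI) = 111.1/EI
  relative rotation θ_0 = (111.1 + 0)/EI = 111.1/EI
A unit hogging moment at Y produces rotation L₁/(3EI) + L₂/(3EI) = 6/EI.
Slope continuity at Y: θ_0 = M_Y·6/EI, so M_Y = 111.1/6 = 18.52 kN·m (hogging).
Span YZ, ΣM about Z: R_Y^{YZ}·8 = 0 + 18.52, so R_Y^{YZ} = 2.315 kN and R_Z = 0 − 2.315 = -2.315 kN.

R_Z = -2.315 kN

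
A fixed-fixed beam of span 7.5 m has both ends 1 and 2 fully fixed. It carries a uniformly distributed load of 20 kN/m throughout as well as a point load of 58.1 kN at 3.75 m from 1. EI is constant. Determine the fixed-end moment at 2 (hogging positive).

M_2 = 148.2 kN·m

Take the two fixed-end moments M_1, M_2 as redundants; the released structure is the simple span 12.
On the primary (simply-supported) span, the end slopes from the loading are:
  at 1: UDL 20: wL³/(24EI) = 351.6/EI
  at 2: UDL 20: wL³/(24EI) = 351.6/EI
  at 1: point load 58.1 at a = 3.75: Pab(L + b)/(6LEI) = 204.3/EI
  at 2: point load 58.1 at a = 3.75: Pab(L + a)/(6LEI) = 204.3/EI
  θ_10 = 555.8/EI,  θ_20 = 555.8/EI
Flexibility coefficients: a unit moment at one end gives L/(3EI) there and L/(6EI) at the far end, so f₁₁ = f₂₂ = 2.5/EI and f₁₂ = f₂₁ = 1.25/EI.
Compatibility — zero rotation at each built-in end:
  2.5 M_1 + 1.25 M_2 = 555.8
  1.25 M_1 + 2.5 M_2 = 555.8
Solving the pair gives M_1 = 148.2 kN·m and M_2 = 148.2 kN·m (hogging).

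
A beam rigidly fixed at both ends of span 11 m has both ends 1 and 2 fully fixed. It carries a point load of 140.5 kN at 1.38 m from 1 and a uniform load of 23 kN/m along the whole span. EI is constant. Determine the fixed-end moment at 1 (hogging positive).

Take the two fixed-end moments M_1, M_2 as redundants; the released structure is the simple span 12.
Simple-span end rotations at 1 and 2 under the given loads:
  at 1: point load 140.5 at a = 1.38: Pab(L + b)/(6LEI) = 582.7/EI
  at 2: point load 140.5 at a = 1.38: Pab(L + a)/(6LEI) = 349.9/EI
  at 1: UDL 23: wL³/(24EI) = 1276/EI
  at 2: UDL 23: wL³/(24EI) = 1276/EI
  θ_10 = 1858/EI,  θ_20 = 1625/EI
Flexibility coefficients: a unit moment at one end gives L/(3EI) there and L/(6EI) at the far end, so f₁₁ = f₂₂ = 3.667/EI and f₁₂ = f₂₁ = 1.833/EI.
Compatibility — zero rotation at each built-in end:
  3.667 M_1 + 1.833 M_2 = 1858
  1.833 M_1 + 3.667 M_2 = 1625
Solving the pair gives M_1 = 380.2 kN·m and M_2 = 253.2 kN·m (hogging).

M_1 = 380.2 kN·m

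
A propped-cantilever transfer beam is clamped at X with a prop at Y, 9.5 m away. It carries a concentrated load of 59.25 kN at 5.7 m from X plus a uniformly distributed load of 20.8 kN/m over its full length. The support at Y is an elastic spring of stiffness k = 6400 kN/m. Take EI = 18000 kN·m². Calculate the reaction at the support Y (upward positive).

R_Y = 98.72 kN

Take the reaction at Y as the redundant and release it; the primary structure is a cantilever fixed at X.
Downward deflection at the released point Y due to the loads:
  point load 59.25 at a = 5.7: Pa²(3L − a)/(6EI) = 7315/EI
  UDL 20.8: wL⁴/(8EI) = 21177/EI
  δ_0 = 28492/EI
Tip deflection under a unit load at Y: L³/(3EI) = 285.8/EI.
With EI = 18000 kN·m²: δ_0 = 1.5829 m and δ_{YY} = 0.015877 m/kN.
Compatibility — the spring shortens by R_Y/k under the reaction it provides: δ_0 − R_Y·δ_{YY} = R_Y/k. With 1/k = 0.000156 m/kN, R_Y = δ_0 / (δ_{YY} + 1/k) = 1.5829 / (0.015877 + 0.000156) = 98.72 kN.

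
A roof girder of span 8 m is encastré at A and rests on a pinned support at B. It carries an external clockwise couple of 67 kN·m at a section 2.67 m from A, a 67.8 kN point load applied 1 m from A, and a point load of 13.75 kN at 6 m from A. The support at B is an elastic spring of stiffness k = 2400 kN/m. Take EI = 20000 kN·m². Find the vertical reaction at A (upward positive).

R_A = 65.14 kN

Take the reaction at B as the redundant and release it; the primary structure is a cantilever fixed at A.
Deflection at B on the released cantilever, summing each load's contribution:
  clockwise couple 67 at a = 2.67: M₀a(2L − a)/(2EI) = 1192/EI
  point load 67.8 at a = 1: Pa²(3L − a)/(6EI) = 259.9/EI
  point load 13.75 at a = 6: Pa²(3L − a)/(6EI) = 1485/EI
  δ_0 = 2937/EI
Tip deflection under a unit load at B: L³/(3EI) = 170.7/EI.
With EI = 20000 kN·m²: δ_0 = 0.14686 m and δ_{BB} = 0.008533 m/kN.
Compatibility — the spring shortens by R_B/k under the reaction it provides: δ_0 − R_B·δ_{BB} = R_B/k. With 1/k = 0.000417 m/kN, R_B = δ_0 / (δ_{BB} + 1/k) = 0.14686 / (0.008533 + 0.000417) = 16.41 kN.
Vertical equilibrium: R_A = ΣP − R_B = 81.55 − 16.41 = 65.14 kN.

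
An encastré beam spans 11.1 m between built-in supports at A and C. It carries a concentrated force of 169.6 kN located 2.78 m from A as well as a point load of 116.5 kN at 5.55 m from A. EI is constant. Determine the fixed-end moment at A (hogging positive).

Release both end moments; the primary structure is a simply-supported span AC with redundants M_A and M_C.
Simple-span end rotations at A and C under the given loads:
  at A: point load 169.6 at a = 2.78: Pab(L + b)/(6LEI) = 1144/EI
  at C: point load 169.6 at a = 2.78: Pab(L + a)/(6LEI) = 817.5/EI
  at A: point load 116.5 at a = 5.55: Pab(L + b)/(6LEI) = 897.1/EI
  at C: point load 116.5 at a = 5.55: Pab(L + a)/(6LEI) = 897.1/EI
  θ_A0 = 2041/EI,  θ_C0 = 1715/EI
Flexibility coefficients: a unit moment at one end gives L/(3EI) there and L/(6EI) at the far end, so f₁₁ = f₂₂ = 3.7/EI and f₁₂ = f₂₁ = 1.85/EI.
Compatibility — zero rotation at each built-in end:
  3.7 M_A + 1.85 M_C = 2041
  1.85 M_A + 3.7 M_C = 1715
Solving the pair gives M_A = 426.5 kN·m and M_C = 250.2 kN·m (hogging).

M_A = 426.5 kN·m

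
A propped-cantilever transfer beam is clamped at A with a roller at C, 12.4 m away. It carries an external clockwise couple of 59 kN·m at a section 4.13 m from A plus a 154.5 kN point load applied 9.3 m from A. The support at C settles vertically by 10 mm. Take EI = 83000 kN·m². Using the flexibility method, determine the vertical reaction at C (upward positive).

R_C = 100.4 kN

Choose R_C as the redundant. The primary structure is the cantilever fixed at A.
Primary-structure tip deflection at C by superposition:
  clockwise couple 59 at a = 4.13: M₀a(2L − a)/(2EI) = 2518/EI
  point load 154.5 at a = 9.3: Pa²(3L − a)/(6EI) = 62137/EI
  δ_0 = 64655/EI
Tip deflection under a unit load at C: L³/(3EI) = 635.5/EI.
With EI = 83000 kN·m²: δ_0 = 0.77897 m and δ_{CC} = 0.007657 m/kN.
Compatibility — the beam at C must follow the support down by 0.01 m: δ_0 − R_C·δ_{CC} = 0.01, so R_C = (0.77897 − 0.01)/0.007657 = 100.4 kN.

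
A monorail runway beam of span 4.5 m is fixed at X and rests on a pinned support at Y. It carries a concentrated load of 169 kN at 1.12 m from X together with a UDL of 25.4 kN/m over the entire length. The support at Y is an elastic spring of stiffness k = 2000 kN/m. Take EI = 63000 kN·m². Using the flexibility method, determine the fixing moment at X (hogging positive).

Release the roller at Y. Primary structure: cantilever fixed at X.
Free-end deflection of the primary structure under the applied loading (downward +):
  point load 169 at a = 1.12: Pa²(3L − a)/(6EI) = 437.4/EI
  UDL 25.4: wL⁴/(8EI) = 1302/EI
  δ_0 = 1739/EI
Tip deflection under a unit load at Y: L³/(3EI) = 30.38/EI.
With EI = 63000 kN·m²: δ_0 = 0.027609 m and δ_{YY} = 0.000482 m/kN.
Compatibility — the spring shortens by R_Y/k under the reaction it provides: δ_0 − R_Y·δ_{YY} = R_Y/k. With 1/k = 0.0005 m/kN, R_Y = δ_0 / (δ_{YY} + 1/k) = 0.027609 / (0.000482 + 0.0005) = 28.11 kN.
Moment equilibrium about X: M_X = Σ(load moments about X) − R_Y·L = 446.5 − 28.11×4.5 = 320 kN·m.

M_X = 320 kN·m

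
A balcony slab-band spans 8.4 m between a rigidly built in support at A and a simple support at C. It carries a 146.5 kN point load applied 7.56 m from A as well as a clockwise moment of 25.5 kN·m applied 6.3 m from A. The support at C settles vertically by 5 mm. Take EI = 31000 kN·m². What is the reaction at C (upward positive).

R_C = 128.1 kN

Release the roller at C. Primary structure: cantilever fixed at A.
Deflection at C on the released cantilever, summing each load's contribution:
  point load 146.5 at a = 7.56: Pa²(3L − a)/(6EI) = 24617/EI
  clockwise couple 25.5 at a = 6.3: M₀a(2L − a)/(2EI) = 843.4/EI
  δ_0 = 25460/EI
Tip deflection under a unit load at C: L³/(3EI) = 197.6/EI.
With EI = 31000 kN·m²: δ_0 = 0.82129 m and δ_{CC} = 0.006373 m/kN.
Compatibility — the beam at C must follow the support down by 0.005 m: δ_0 − R_C·δ_{CC} = 0.005, so R_C = (0.82129 − 0.005)/0.006373 = 128.1 kN.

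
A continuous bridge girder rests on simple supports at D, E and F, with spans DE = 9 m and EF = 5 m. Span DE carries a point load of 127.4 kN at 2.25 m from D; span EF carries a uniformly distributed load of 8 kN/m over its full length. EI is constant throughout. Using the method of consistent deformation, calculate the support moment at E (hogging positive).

Take M_E as the redundant. Released structure: two simple spans DE and EF with a hinge at E.
End slopes at the hinge E, treating each span as simply supported:
  span DE: point load 127.4 at a = 2.25: Pab(L + a)/(6LEI) = 403.1/EI
  span EF: UDL 8: wL³/(24EI) = 41.67/EI
  relative rotation θ_0 = (403.1 + 41.67)/EI = 444.8/EI
A unit hogging moment at E produces rotation L₁/(3EI) + L₂/(3EI) = 4.667/EI.
Compatibility: M_E·(L₁+L₂)/(3EI) = θ_0, giving M_E = 95.31 kN·m (hogging).

M_E = 95.31 kN·m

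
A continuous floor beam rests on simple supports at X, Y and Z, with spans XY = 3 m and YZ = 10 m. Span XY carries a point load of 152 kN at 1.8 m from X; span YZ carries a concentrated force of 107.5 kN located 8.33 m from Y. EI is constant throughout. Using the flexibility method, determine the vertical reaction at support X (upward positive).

R_X = 31.69 kN

Insert a hinge at Y; M_Y is the redundant, and each span becomes simply supported.
Discontinuity in slope at Y on the released structure — sum the simple-span end rotations:
  span XY: point load 152 at a = 1.8: Pab(L + a)/(6LEI) = 87.55/EI
  span YZ: point load 107.5 at a = 8.33: Pab(L + b)/(6LEI) = 290.9/EI
  relative rotation θ_0 = (87.55 + 290.9)/EI = 378.4/EI
A unit hogging moment at Y produces rotation L₁/(3EI) + L₂/(3EI) = 4.333/EI.
Compatibility: M_Y·(L₁+L₂)/(3EI) = θ_0, giving M_Y = 87.33 kN·m (hogging).
Span XY, ΣM about X with M_Y applied at Y: R_Y^{XY}·3 = 273.6 + 87.33, so R_Y^{XY} = 120.3 kN and R_X = 152 − 120.3 = 31.69 kN.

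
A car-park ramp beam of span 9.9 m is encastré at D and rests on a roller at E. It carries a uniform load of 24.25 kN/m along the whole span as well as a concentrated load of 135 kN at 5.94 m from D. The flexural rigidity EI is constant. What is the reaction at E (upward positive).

Remove the prop at E; the released (primary) structure is a cantilever built in at D.
Deflection at E on the released cantilever, summing each load's contribution:
  UDL 24.25: wL⁴/(8EI) = 29118/EI
  point load 135 at a = 5.94: Pa²(3L − a)/(6EI) = 18863/EI
  δ_0 = 47981/EI
Flexibility coefficient — unit upward force at E: δ_{EE} = L³/(3EI) = 323.4/EI.
The prop prevents deflection at E: R_E = δ_0/δ_{EE} = 47981/323.4 = 148.3 kN.

R_E = 148.3 kN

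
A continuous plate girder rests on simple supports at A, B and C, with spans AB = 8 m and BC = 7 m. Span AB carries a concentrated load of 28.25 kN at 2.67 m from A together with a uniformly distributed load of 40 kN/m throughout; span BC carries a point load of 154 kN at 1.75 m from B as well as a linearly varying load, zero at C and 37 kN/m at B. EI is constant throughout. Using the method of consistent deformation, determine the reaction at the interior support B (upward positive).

Insert a hinge at B; M_B is the redundant, and each span becomes simply supported.
Rotations at B on the released spans (each span's end-slope, ×1/EI):
  span AB: point load 28.25 at a = 2.67: Pab(L + a)/(6LEI) = 89.37/EI
  span AB: UDL 40: wL³/(24EI) = 853.3/EI
  span BC: point load 154 at a = 1.75: Pab(L + b)/(6LEI) = 412.7/EI
  span BC: triangular load, peak 37: w₀L³/(45EI) = 282/EI
  relative rotation θ_0 = (942.7 + 694.7)/EI = 1637/EI
A unit hogging moment at B produces rotation L₁/(3EI) + L₂/(3EI) = 5/EI.
Compatibility: M_B·(L₁+L₂)/(3EI) = θ_0, giving M_B = 327.5 kN·m (hogging).
Span AB, ΣM about A with M_B applied at B: R_B^{AB}·8 = 1355 + 327.5, so R_B^{AB} = 210.4 kN and R_A = 348.2 − 210.4 = 137.9 kN.
Span BC, ΣM about C: R_B^{BC}·7 = 1413 + 327.5, so R_B^{BC} = 248.6 kN and R_C = 283.5 − 248.6 = 34.88 kN.
R_B = 210.4 + 248.6 = 459 kN.

R_B = 459 kN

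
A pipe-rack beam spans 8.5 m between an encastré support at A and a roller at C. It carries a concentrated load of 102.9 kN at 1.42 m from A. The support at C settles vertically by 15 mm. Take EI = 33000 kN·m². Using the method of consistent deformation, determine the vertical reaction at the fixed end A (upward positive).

R_A = 101.3 kN

Remove the prop at C; the released (primary) structure is a cantilever built in at A.
Deflection at C on the released cantilever, summing each load's contribution:
  point load 102.9 at a = 1.42: Pa²(3L − a)/(6EI) = 832.7/EI
Flexibility coefficient — unit upward force at C: δ_{CC} = L³/(3EI) = 204.7/EI.
With EI = 33000 kN·m²: δ_0 = 0.025234 m and δ_{CC} = 0.006203 m/kN.
Compatibility — the beam at C must follow the support down by 0.015 m: δ_0 − R_C·δ_{CC} = 0.015, so R_C = (0.025234 − 0.015)/0.006203 = 1.65 kN.
Vertical equilibrium: R_A = ΣP − R_C = 102.9 − 1.65 = 101.3 kN.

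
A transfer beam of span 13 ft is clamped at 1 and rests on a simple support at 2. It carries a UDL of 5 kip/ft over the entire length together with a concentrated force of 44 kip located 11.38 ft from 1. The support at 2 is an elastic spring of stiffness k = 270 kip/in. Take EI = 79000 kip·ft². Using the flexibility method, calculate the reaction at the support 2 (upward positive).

R_2 = 58.25 kip

Release the roller at 2. Primary structure: cantilever fixed at 1.
Deflection at 2 on the released cantilever, summing each load's contribution:
  UDL 5: wL⁴/(8EI) = 17851/EI
  point load 44 at a = 11.38: Pa²(3L − a)/(6EI) = 26231/EI
  δ_0 = 44081/EI
Tip deflection under a unit load at 2: L³/(3EI) = 732.3/EI.
With EI = 79000 kip·ft²: δ_0 = 0.55799 ft and δ_{22} = 0.00927 ft/kip.
Compatibility — the spring shortens by R_2/k under the reaction it provides: δ_0 − R_2·δ_{22} = R_2/k. With 1/k = 1/(270×12) ft/kip = 0.000309 ft/kip, R_2 = δ_0 / (δ_{22} + 1/k) = 0.55799 / (0.00927 + 0.000309) = 58.25 kip.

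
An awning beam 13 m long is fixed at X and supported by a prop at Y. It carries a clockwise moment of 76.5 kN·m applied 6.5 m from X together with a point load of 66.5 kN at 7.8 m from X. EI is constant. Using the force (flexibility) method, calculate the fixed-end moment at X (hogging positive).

M_X = 135.7 kN·m

Release the roller at Y. Primary structure: cantilever fixed at X.
Deflection at Y on the released cantilever, summing each load's contribution:
  clockwise couple 76.5 at a = 6.5: M₀a(2L − a)/(2EI) = 4848/EI
  point load 66.5 at a = 7.8: Pa²(3L − a)/(6EI) = 21038/EI
  δ_0 = 25887/EI
Flexibility coefficient — unit upward force at Y: δ_{YY} = L³/(3EI) = 732.3/EI.
Compatibility at Y: δ_0 − R_Y·δ_{YY} = 0, so R_Y = 25887/732.3 = 35.35 kN.
Moment equilibrium about X: M_X = Σ(load moments about X) − R_Y·L = 595.2 − 35.35×13 = 135.7 kN·m.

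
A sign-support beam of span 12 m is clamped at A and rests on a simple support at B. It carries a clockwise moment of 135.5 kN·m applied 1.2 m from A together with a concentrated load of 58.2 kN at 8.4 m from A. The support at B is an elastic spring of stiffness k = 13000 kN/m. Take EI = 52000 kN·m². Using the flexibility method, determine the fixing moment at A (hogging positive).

M_A = 195.2 kN·m

Remove the prop at B; the released (primary) structure is a cantilever built in at A.
Primary-structure tip deflection at B by superposition:
  clockwise couple 135.5 at a = 1.2: M₀a(2L − a)/(2EI) = 1854/EI
  point load 58.2 at a = 8.4: Pa²(3L − a)/(6EI) = 18890/EI
  δ_0 = 20744/EI
Flexibility coefficient — unit upward force at B: δ_{BB} = L³/(3EI) = 576/EI.
With EI = 52000 kN·m²: δ_0 = 0.39892 m and δ_{BB} = 0.011077 m/kN.
Compatibility — the spring shortens by R_B/k under the reaction it provides: δ_0 − R_B·δ_{BB} = R_B/k. With 1/k = 0.000077 m/kN, R_B = δ_0 / (δ_{BB} + 1/k) = 0.39892 / (0.011077 + 0.000077) = 35.77 kN.
Moment equilibrium about A: M_A = Σ(load moments about A) − R_B·L = 624.4 − 35.77×12 = 195.2 kN·m.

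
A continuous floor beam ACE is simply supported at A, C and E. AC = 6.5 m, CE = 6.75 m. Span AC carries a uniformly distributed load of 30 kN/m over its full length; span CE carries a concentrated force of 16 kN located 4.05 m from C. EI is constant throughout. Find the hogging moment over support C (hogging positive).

Insert a hinge at C; M_C is the redundant, and each span becomes simply supported.
Discontinuity in slope at C on the released structure — sum the simple-span end rotations:
  span AC: UDL 30: wL³/(24EI) = 343.3/EI
  span CE: point load 16 at a = 4.05: Pab(L + b)/(6LEI) = 40.82/EI
  relative rotation θ_0 = (343.3 + 40.82)/EI = 384.1/EI
A unit hogging moment at C produces rotation L₁/(3EI) + L₂/(3EI) = 4.417/EI.
Compatibility: M_C·(L₁+L₂)/(3EI) = θ_0, giving M_C = 86.97 kN·m (hogging).

M_C = 86.97 kN·m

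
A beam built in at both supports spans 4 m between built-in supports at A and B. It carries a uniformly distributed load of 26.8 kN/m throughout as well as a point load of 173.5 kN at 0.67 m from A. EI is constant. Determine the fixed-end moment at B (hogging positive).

Release both end moments; the primary structure is a simply-supported span AB with redundants M_A and M_B.
On the primary (simply-supported) span, the end slopes from the loading are:
  at A: UDL 26.8: wL³/(24EI) = 71.47/EI
  at B: UDL 26.8: wL³/(24EI) = 71.47/EI
  at A: point load 173.5 at a = 0.67: Pab(L + b)/(6LEI) = 118.2/EI
  at B: point load 173.5 at a = 0.67: Pab(L + a)/(6LEI) = 75.32/EI
  θ_A0 = 189.7/EI,  θ_B0 = 146.8/EI
Flexibility coefficients: a unit moment at one end gives L/(3EI) there and L/(6EI) at the far end, so f₁₁ = f₂₂ = 1.333/EI and f₁₂ = f₂₁ = 0.6667/EI.
Compatibility — zero rotation at each built-in end:
  1.333 M_A + 0.6667 M_B = 189.7
  0.6667 M_A + 1.333 M_B = 146.8
Solving the pair gives M_A = 116.3 kN·m and M_B = 51.94 kN·m (hogging).

M_B = 51.94 kN·m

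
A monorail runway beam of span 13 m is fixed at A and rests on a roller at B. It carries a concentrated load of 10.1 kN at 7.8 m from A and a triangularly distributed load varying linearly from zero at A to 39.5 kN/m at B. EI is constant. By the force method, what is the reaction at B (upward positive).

Release the roller at B. Primary structure: cantilever fixed at A.
Downward deflection at the released point B due to the loads:
  point load 10.1 at a = 7.8: Pa²(3L − a)/(6EI) = 3195/EI
  triangular load, peak 39.5 at the free end: 11w₀L⁴/(120EI) = 103415/EI
  δ_0 = 106610/EI
Flexibility coefficient — unit upward force at B: δ_{BB} = L³/(3EI) = 732.3/EI.
The prop prevents deflection at B: R_B = δ_0/δ_{BB} = 106610/732.3 = 145.6 kN.

R_B = 145.6 kN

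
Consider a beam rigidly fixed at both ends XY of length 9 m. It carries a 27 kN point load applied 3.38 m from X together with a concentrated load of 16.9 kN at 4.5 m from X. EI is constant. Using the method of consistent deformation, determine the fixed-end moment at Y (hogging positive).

M_Y = 40.41 kN·m

Release both end moments; the primary structure is a simply-supported span XY with redundants M_X and M_Y.
On the primary (simply-supported) span, the end slopes from the loading are:
  at X: point load 27 at a = 3.38: Pab(L + b)/(6LEI) = 138.9/EI
  at Y: point load 27 at a = 3.38: Pab(L + a)/(6LEI) = 117.6/EI
  at X: point load 16.9 at a = 4.5: Pab(L + b)/(6LEI) = 85.56/EI
  at Y: point load 16.9 at a = 4.5: Pab(L + a)/(6LEI) = 85.56/EI
  θ_X0 = 224.4/EI,  θ_Y0 = 203.1/EI
Flexibility coefficients: a unit moment at one end gives L/(3EI) there and L/(6EI) at the far end, so f₁₁ = f₂₂ = 3/EI and f₁₂ = f₂₁ = 1.5/EI.
Compatibility — zero rotation at each built-in end:
  3 M_X + 1.5 M_Y = 224.4
  1.5 M_X + 3 M_Y = 203.1
Solving the pair gives M_X = 54.6 kN·m and M_Y = 40.41 kN·m (hogging).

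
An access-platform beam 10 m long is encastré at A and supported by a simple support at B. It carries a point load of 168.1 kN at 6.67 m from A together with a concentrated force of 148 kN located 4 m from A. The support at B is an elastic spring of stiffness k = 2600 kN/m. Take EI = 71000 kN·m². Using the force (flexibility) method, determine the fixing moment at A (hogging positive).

M_A = 622.4 kN·m

Choose R_B as the redundant. The primary structure is the cantilever fixed at A.
Free-end deflection of the primary structure under the applied loading (downward +):
  point load 168.1 at a = 6.67: Pa²(3L − a)/(6EI) = 29079/EI
  point load 148 at a = 4: Pa²(3L − a)/(6EI) = 10261/EI
  δ_0 = 39341/EI
Flexibility coefficient — unit upward force at B: δ_{BB} = L³/(3EI) = 333.3/EI.
With EI = 71000 kN·m²: δ_0 = 0.55409 m and δ_{BB} = 0.004695 m/kN.
Compatibility — the spring shortens by R_B/k under the reaction it provides: δ_0 − R_B·δ_{BB} = R_B/k. With 1/k = 0.000385 m/kN, R_B = δ_0 / (δ_{BB} + 1/k) = 0.55409 / (0.004695 + 0.000385) = 109.1 kN.
Moment equilibrium about A: M_A = Σ(load moments about A) − R_B·L = 1713 − 109.1×10 = 622.4 kN·m.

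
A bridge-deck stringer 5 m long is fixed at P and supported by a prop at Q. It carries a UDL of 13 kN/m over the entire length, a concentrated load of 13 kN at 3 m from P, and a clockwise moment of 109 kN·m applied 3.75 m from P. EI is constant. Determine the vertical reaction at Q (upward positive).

Remove the prop at Q; the released (primary) structure is a cantilever built in at P.
Free-end deflection of the primary structure under the applied loading (downward +):
  UDL 13: wL⁴/(8EI) = 1016/EI
  point load 13 at a = 3: Pa²(3L − a)/(6EI) = 234/EI
  clockwise couple 109 at a = 3.75: M₀a(2L − a)/(2EI) = 1277/EI
  δ_0 = 2527/EI
Flexibility coefficient — unit upward force at Q: δ_{QQ} = L³/(3EI) = 41.67/EI.
The prop prevents deflection at Q: R_Q = δ_0/δ_{QQ} = 2527/41.67 = 60.65 kN.

R_Q = 60.65 kN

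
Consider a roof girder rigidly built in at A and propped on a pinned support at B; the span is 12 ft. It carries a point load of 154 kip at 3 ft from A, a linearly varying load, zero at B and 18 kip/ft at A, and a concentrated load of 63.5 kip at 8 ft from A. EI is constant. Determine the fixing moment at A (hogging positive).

Release the roller at B. Primary structure: cantilever fixed at A.
Downward deflection at the released point B due to the loads:
  point load 154 at a = 3: Pa²(3L − a)/(6EI) = 7623/EI
  triangular load, peak 18 at the fixed end: w₀L⁴/(30EI) = 12442/EI
  point load 63.5 at a = 8: Pa²(3L − a)/(6EI) = 18965/EI
  δ_0 = 39030/EI
Flexibility coefficient — unit upward force at B: δ_{BB} = L³/(3EI) = 576/EI.
Compatibility at B: δ_0 − R_B·δ_{BB} = 0, so R_B = 39030/576 = 67.76 kip.
Moment equilibrium about A: M_A = Σ(load moments about A) − R_B·L = 1402 − 67.76×12 = 588.9 kip·ft.

M_A = 588.9 kip·ft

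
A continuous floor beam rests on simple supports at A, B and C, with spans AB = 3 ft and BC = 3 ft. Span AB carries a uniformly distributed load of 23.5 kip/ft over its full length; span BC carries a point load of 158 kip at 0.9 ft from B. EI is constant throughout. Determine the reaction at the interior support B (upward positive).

R_B = 182.9 kip

Take M_B as the redundant. Released structure: two simple spans AB and BC with a hinge at B.
End slopes at the hinge B, treating each span as simply supported:
  span AB: UDL 23.5: wL³/(24EI) = 26.44/EI
  span BC: point load 158 at a = 0.9: Pab(L + b)/(6LEI) = 84.61/EI
  relative rotation θ_0 = (26.44 + 84.61)/EI = 111/EI
A unit hogging moment at B produces rotation L₁/(3EI) + L₂/(3EI) = 2/EI.
Slope continuity at B: θ_0 = M_B·2/EI, so M_B = 111/2 = 55.52 kip·ft (hogging).
Span AB, ΣM about A with M_B applied at B: R_B^{AB}·3 = 105.8 + 55.52, so R_B^{AB} = 53.76 kip and R_A = 70.5 − 53.76 = 16.74 kip.
Span BC, ΣM about C: R_B^{BC}·3 = 331.8 + 55.52, so R_B^{BC} = 129.1 kip and R_C = 158 − 129.1 = 28.89 kip.
R_B = 53.76 + 129.1 = 182.9 kip.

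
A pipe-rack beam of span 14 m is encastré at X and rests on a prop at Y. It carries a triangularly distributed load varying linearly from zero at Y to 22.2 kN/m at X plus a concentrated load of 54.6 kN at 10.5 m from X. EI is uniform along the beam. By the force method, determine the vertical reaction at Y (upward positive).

Take the reaction at Y as the redundant and release it; the primary structure is a cantilever fixed at X.
Deflection at Y on the released cantilever, summing each load's contribution:
  triangular load, peak 22.2 at the fixed end: w₀L⁴/(30EI) = 28428/EI
  point load 54.6 at a = 10.5: Pa²(3L − a)/(6EI) = 31603/EI
  δ_0 = 60031/EI
Tip deflection under a unit load at Y: L³/(3EI) = 914.7/EI.
The prop prevents deflection at Y: R_Y = δ_0/δ_{YY} = 60031/914.7 = 65.63 kN.

R_Y = 65.63 kN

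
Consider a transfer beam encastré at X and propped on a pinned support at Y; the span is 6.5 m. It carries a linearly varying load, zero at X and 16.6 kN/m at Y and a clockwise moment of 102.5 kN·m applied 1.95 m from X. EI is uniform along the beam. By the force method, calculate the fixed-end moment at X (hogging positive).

M_X = 65 kN·m

Take the reaction at Y as the redundant and release it; the primary structure is a cantilever fixed at X.
Downward deflection at the released point Y due to the loads:
  triangular load, peak 16.6 at the free end: 11w₀L⁴/(120EI) = 2716/EI
  clockwise couple 102.5 at a = 1.95: M₀a(2L − a)/(2EI) = 1104/EI
  δ_0 = 3821/EI
Tip deflection under a unit load at Y: L³/(3EI) = 91.54/EI.
Compatibility at Y: δ_0 − R_Y·δ_{YY} = 0, so R_Y = 3821/91.54 = 41.74 kN.
Moment equilibrium about X: M_X = Σ(load moments about X) − R_Y·L = 336.3 − 41.74×6.5 = 65 kN·m.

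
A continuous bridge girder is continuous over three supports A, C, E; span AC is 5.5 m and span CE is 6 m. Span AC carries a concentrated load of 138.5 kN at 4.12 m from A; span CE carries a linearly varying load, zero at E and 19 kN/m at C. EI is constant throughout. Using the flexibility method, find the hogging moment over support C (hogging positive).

M_C = 83.68 kN·m

Release continuity at C by inserting a hinge; the redundant is the internal moment M_C. The primary structure is two simply-supported spans AC and CE.
Discontinuity in slope at C on the released structure — sum the simple-span end rotations:
  span AC: point load 138.5 at a = 4.12: Pab(L + a)/(6LEI) = 229.6/EI
  span CE: triangular load, peak 19: w₀L³/(45EI) = 91.2/EI
  relative rotation θ_0 = (229.6 + 91.2)/EI = 320.8/EI
A unit hogging moment at C produces rotation L₁/(3EI) + L₂/(3EI) = 3.833/EI.
Compatibility: M_C·(L₁+L₂)/(3EI) = θ_0, giving M_C = 83.68 kN·m (hogging).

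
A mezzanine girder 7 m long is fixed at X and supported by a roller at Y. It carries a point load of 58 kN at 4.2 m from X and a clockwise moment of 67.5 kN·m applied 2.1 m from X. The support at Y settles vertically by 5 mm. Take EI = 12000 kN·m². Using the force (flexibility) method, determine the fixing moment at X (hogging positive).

M_X = 87.74 kN·m

Release the roller at Y. Primary structure: cantilever fixed at X.
Free-end deflection of the primary structure under the applied loading (downward +):
  point load 58 at a = 4.2: Pa²(3L − a)/(6EI) = 2865/EI
  clockwise couple 67.5 at a = 2.1: M₀a(2L − a)/(2EI) = 843.4/EI
  δ_0 = 3708/EI
Flexibility coefficient — unit upward force at Y: δ_{YY} = L³/(3EI) = 114.3/EI.
With EI = 12000 kN·m²: δ_0 = 0.30901 m and δ_{YY} = 0.009528 m/kN.
Compatibility — the beam at Y must follow the support down by 0.005 m: δ_0 − R_Y·δ_{YY} = 0.005, so R_Y = (0.30901 − 0.005)/0.009528 = 31.91 kN.
Moment equilibrium about X: M_X = Σ(load moments about X) − R_Y·L = 311.1 − 31.91×7 = 87.74 kN·m.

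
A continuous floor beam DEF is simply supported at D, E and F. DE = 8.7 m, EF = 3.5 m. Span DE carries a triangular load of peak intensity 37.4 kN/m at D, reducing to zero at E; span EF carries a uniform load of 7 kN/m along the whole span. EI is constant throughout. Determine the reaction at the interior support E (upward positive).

Take M_E as the redundant. Released structure: two simple spans DE and EF with a hinge at E.
End slopes at the hinge E, treating each span as simply supported:
  span DE: triangular load, peak 37.4: 7w₀L³/(360EI) = 478.9/EI
  span EF: UDL 7: wL³/(24EI) = 12.51/EI
  relative rotation θ_0 = (478.9 + 12.51)/EI = 491.4/EI
A unit hogging moment at E produces rotation L₁/(3EI) + L₂/(3EI) = 4.067/EI.
Slope continuity at E: θ_0 = M_E·4.067/EI, so M_E = 491.4/4.067 = 120.8 kN·m (hogging).
Span DE, ΣM about D with M_E applied at E: R_E^{DE}·8.7 = 471.8 + 120.8, so R_E^{DE} = 68.12 kN and R_D = 162.7 − 68.12 = 94.57 kN.
Span EF, ΣM about F: R_E^{EF}·3.5 = 42.88 + 120.8, so R_E^{EF} = 46.77 kN and R_F = 24.5 − 46.77 = -22.27 kN.
R_E = 68.12 + 46.77 = 114.9 kN.

R_E = 114.9 kN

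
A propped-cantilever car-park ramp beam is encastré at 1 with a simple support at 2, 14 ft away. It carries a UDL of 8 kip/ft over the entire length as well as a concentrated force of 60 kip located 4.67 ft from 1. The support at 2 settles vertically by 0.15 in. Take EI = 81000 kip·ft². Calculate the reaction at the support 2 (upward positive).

Release the roller at 2. Primary structure: cantilever fixed at 1.
Primary-structure tip deflection at 2 by superposition:
  UDL 8: wL⁴/(8EI) = 38416/EI
  point load 60 at a = 4.67: Pa²(3L − a)/(6EI) = 8141/EI
  δ_0 = 46557/EI
Flexibility coefficient — unit upward force at 2: δ_{22} = L³/(3EI) = 914.7/EI.
With EI = 81000 kip·ft²: δ_0 = 0.57478 ft and δ_{22} = 0.011292 ft/kip.
Compatibility — the beam at 2 must follow the support down by 0.0125 ft: δ_0 − R_2·δ_{22} = 0.0125, so R_2 = (0.57478 − 0.0125)/0.011292 = 49.79 kip.

R_2 = 49.79 kip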